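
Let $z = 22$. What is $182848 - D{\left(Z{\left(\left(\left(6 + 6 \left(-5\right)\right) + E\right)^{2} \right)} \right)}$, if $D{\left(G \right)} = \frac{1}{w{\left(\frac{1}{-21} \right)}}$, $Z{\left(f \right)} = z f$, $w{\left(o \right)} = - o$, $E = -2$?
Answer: $182827$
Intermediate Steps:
$Z{\left(f \right)} = 22 f$
$D{\left(G \right)} = 21$ ($D{\left(G \right)} = \frac{1}{\left(-1\right) \frac{1}{-21}} = \frac{1}{\left(-1\right) \left(- \frac{1}{21}\right)} = \frac{1}{\frac{1}{21}} = 21$)
$182848 - D{\left(Z{\left(\left(\left(6 + 6 \left(-5\right)\right) + E\right)^{2} \right)} \right)} = 182848 - 21 = 182827$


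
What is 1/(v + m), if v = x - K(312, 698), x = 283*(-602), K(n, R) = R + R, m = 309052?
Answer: 1/137290 ≈ 7.2839e-6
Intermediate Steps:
K(n, R) = 2*R
x = -170366
v = -171762 (v = -170366 - 2*698 = -170366 - 1*1396 = -170366 - 1396 = -171762)
1/(v + m) = 1/(-171762 + 309052) = 1/137290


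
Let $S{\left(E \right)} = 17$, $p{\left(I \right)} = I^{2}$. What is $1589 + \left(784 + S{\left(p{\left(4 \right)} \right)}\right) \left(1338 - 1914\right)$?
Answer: $-459787$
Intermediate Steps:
$1589 + \left(784 + S{\left(p{\left(4 \right)} \right)}\right) \left(1338 - 1914\right) = 1589 + \left(784 + 17\right) \left(1338 - 1914\right) = 1589 + 801 \left(-576\right) = 1589 - 461376 = -459787$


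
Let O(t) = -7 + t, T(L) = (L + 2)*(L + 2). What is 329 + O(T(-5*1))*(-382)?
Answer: -435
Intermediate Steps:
T(L) = (2 + L)² (T(L) = (2 + L)*(2 + L) = (2 + L)²)
329 + O(T(-5*1))*(-382) = 329 + (-7 + (2 - 5*1)²)*(-382) = 329 + (-7 + (2 - 5)²)*(-382) = 329 + (-7 + (-3)²)*(-382) = 329 + (-7 + 9)*(-382) = 329 + 2*(-382) = 329 - 764 = -435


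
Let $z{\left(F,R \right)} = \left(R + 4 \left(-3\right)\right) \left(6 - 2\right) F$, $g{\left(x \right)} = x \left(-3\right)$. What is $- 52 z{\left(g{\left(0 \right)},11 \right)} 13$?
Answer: $0$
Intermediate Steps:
$g{\left(x \right)} = - 3 x$
$z{\left(F,R \right)} = 4 F \left(-12 + R\right)$ ($z{\left(F,R \right)} = \left(R - 12\right) 4 F = \left(-12 + R\right) 4 F = 4 F \left(-12 + R\right)$)
$- 52 z{\left(g{\left(0 \right)},11 \right)} 13 = - 52 \cdot 4 \left(\left(-3\right) 0\right) \left(-12 + 11\right) 13 = - 52 \cdot 4 \cdot 0 \left(-1\right) 13 = \left(-52\right) 0 \cdot 13 = 0 \cdot 13 = 0$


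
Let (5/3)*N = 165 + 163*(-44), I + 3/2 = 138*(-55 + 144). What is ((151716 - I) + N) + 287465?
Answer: 4226963/10 ≈ 4.2270e+5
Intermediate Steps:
I = 24561/2 (I = -3/2 + 138*(-55 + 144) = -3/2 + 138*89 = -3/2 + 12282 = 24561/2 ≈ 12281.)
N = -21021/5 (N = 3*(165 + 163*(-44))/5 = 3*(165 - 7172)/5 = (⅗)*(-7007) = -21021/5 ≈ -4204.2)
((151716 - I) + N) + 287465 = ((151716 - 1*24561/2) - 21021/5) + 287465 = ((151716 - 24561/2) - 21021/5) + 287465 = (278871/2 - 21021/5) + 287465 = 1352313/10 + 287465 = 4226963/10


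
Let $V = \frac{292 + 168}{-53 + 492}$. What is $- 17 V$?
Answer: $- \frac{7820}{439} \approx -17.813$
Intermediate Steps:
$V = \frac{460}{439} \approx 1.0478$
$- 17 V = \left(-17\right) \frac{460}{439} = - \frac{7820}{439}$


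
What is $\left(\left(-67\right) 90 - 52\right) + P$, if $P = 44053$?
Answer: $37971$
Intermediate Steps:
$\left(\left(-67\right) 90 - 52\right) + P = \left(\left(-67\right) 90 - 52\right) + 44053 = \left(-6030 - 52\right) + 44053 = -6082 + 44053 = 37971$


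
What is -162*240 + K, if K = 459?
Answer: -38421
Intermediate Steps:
-162*240 + K = -162*240 + 459 = -38880 + 459 = -38421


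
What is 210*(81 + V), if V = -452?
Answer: -77910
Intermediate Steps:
210*(81 + V) = 210*(81 - 452) = 210*(-371) = -77910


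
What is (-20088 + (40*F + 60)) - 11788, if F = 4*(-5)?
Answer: -32616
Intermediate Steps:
F = -20
(-20088 + (40*F + 60)) - 11788 = (-20088 + (40*(-20) + 60)) - 11788 = (-20088 + (-800 + 60)) - 11788 = (-20088 - 740) - 11788 = -20828 - 11788 = -32616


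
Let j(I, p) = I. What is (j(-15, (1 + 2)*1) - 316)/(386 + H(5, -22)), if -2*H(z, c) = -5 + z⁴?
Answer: -331/76 ≈ -4.3553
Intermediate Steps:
H(z, c) = 5/2 - z⁴/2 (H(z, c) = -(-5 + z⁴)/2 = 5/2 - z⁴/2)
(j(-15, (1 + 2)*1) - 316)/(386 + H(5, -22)) = (-15 - 316)/(386 + (5/2 - ½*5⁴)) = -331/(386 + (5/2 - ½*625)) = -331/(386 + (5/2 - 625/2)) = -331/(386 - 310) = -331/76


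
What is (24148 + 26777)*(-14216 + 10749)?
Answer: -176556975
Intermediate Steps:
(24148 + 26777)*(-14216 + 10749) = 50925*(-3467) = -176556975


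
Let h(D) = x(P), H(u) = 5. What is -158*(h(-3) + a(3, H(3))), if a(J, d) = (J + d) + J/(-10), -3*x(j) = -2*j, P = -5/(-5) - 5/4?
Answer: -17854/15 ≈ -1190.3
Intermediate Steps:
P = -¼ (P = -5*(-⅕) - 5*¼ = 1 - 5/4 = -¼ ≈ -0.25000)
x(j) = 2*j/3 (x(j) = -(-2)*j/3 = 2*j/3)
a(J, d) = d + 9*J/10 (a(J, d) = (J + d) + J*(-⅒) = (J + d) - J/10 = d + 9*J/10)
h(D) = -⅙ (h(D) = (⅔)*(-¼) = -⅙)
-158*(h(-3) + a(3, H(3))) = -158*(-⅙ + (5 + (9/10)*3)) = -158*(-⅙ + (5 + 27/10)) = -158*(-⅙ + 77/10) = -158*113/15 = -17854/15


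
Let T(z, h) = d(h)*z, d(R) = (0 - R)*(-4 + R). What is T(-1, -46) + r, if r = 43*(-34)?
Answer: 838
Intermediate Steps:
r = -1462
d(R) = -R*(-4 + R) (d(R) = (-R)*(-4 + R) = -R*(-4 + R))
T(z, h) = h*z*(4 - h) (T(z, h) = (h*(4 - h))*z = h*z*(4 - h))
T(-1, -46) + r = -46*(-1)*(4 - 1*(-46)) - 1462 = -46*(-1)*(4 + 46) - 1462 = -46*(-1)*50 - 1462 = 2300 - 1462 = 838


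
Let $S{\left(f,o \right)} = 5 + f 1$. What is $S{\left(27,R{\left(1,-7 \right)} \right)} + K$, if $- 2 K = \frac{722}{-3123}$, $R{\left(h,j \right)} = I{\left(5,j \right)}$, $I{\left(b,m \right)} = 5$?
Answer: $\frac{100297}{3123} \approx 32.116$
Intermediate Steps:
$R{\left(h,j \right)} = 5$
$S{\left(f,o \right)} = 5 + f$
$K = \frac{361}{3123}$ ($K = - \frac{722 \frac{1}{-3123}}{2} = - \frac{722 \left(- \frac{1}{3123}\right)}{2} = \left(- \frac{1}{2}\right) \left(- \frac{722}{3123}\right) = \frac{361}{3123} \approx 0.11559$)
$S{\left(27,R{\left(1,-7 \right)} \right)} + K = \left(5 + 27\right) + \frac{361}{3123} = 32 + \frac{361}{3123} = \frac{100297}{3123}$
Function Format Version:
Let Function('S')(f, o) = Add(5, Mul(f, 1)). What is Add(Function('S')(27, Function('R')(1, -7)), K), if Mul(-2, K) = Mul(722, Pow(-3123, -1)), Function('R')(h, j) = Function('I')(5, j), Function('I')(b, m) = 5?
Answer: Rational(100297, 3123) ≈ 32.116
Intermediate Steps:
Function('R')(h, j) = 5
Function('S')(f, o) = Add(5, f)
K = Rational(361, 3123) (K = Mul(Rational(-1, 2), Mul(722, Pow(-3123, -1))) = Mul(Rational(-1, 2), Mul(722, Rational(-1, 3123))) = Mul(Rational(-1, 2), Rational(-722, 3123)) = Rational(361, 3123) ≈ 0.11559)
Add(Function('S')(27, Function('R')(1, -7)), K) = Add(Add(5, 27), Rational(361, 3123)) = Add(32, Rational(361, 3123)) = Rational(100297, 3123)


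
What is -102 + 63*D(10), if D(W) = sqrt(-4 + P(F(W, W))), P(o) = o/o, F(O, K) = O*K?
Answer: -102 + 63*I*sqrt(3) ≈ -102.0 + 109.12*I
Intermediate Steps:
F(O, K) = K*O
P(o) = 1
D(W) = I*sqrt(3) (D(W) = sqrt(-4 + 1) = sqrt(-3) = I*sqrt(3))
-102 + 63*D(10) = -102 + 63*(I*sqrt(3)) = -102 + 63*I*sqrt(3)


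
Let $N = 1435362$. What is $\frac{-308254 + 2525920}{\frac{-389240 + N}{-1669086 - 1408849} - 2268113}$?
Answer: $- \frac{325039609510}{332433592037} \approx -0.97776$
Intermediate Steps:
$\frac{-308254 + 2525920}{\frac{-389240 + N}{-1669086 - 1408849} - 2268113} = \frac{-308254 + 2525920}{\frac{-389240 + 1435362}{-1669086 - 1408849} - 2268113} = \frac{2217666}{\frac{1046122}{-3077935} - 2268113} = \frac{2217666}{1046122 \left(- \frac{1}{3077935}\right) - 2268113} = \frac{2217666}{- \frac{149446}{439705} - 2268113} = \frac{2217666}{- \frac{997300776111}{439705}} = 2217666 \left(- \frac{439705}{997300776111}\right) = - \frac{325039609510}{332433592037}$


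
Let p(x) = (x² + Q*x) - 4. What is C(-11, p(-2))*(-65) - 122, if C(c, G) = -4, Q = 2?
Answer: 138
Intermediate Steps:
p(x) = -4 + x² + 2*x (p(x) = (x² + 2*x) - 4 = -4 + x² + 2*x)
C(-11, p(-2))*(-65) - 122 = -4*(-65) - 122 = 260 - 122 = 138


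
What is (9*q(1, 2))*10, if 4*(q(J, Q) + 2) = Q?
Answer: -135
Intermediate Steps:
q(J, Q) = -2 + Q/4
(9*q(1, 2))*10 = (9*(-2 + (¼)*2))*10 = (9*(-2 + ½))*10 = (9*(-3/2))*10 = -27/2*10 = -135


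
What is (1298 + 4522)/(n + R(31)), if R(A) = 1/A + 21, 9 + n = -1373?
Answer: -18042/4219 ≈ -4.2764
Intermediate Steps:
n = -1382 (n = -9 - 1373 = -1382)
R(A) = 21 + 1/A
(1298 + 4522)/(n + R(31)) = (1298 + 4522)/(-1382 + (21 + 1/31)) = 5820/(-1382 + (21 + 1/31)) = 5820/(-1382 + 652/31) = 5820/(-42190/31) = 5820*(-31/42190) = -18042/4219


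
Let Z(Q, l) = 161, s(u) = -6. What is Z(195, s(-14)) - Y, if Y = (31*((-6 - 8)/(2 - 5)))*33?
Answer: -4613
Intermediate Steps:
Y = 4774 (Y = (31*(-14/(-3)))*33 = (31*(-14*(-1/3)))*33 = (31*(14/3))*33 = (434/3)*33 = 4774)
Z(195, s(-14)) - Y = 161 - 1*4774 = 161 - 4774 = -4613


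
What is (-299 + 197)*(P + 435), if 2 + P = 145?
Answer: -58956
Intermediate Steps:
P = 143 (P = -2 + 145 = 143)
(-299 + 197)*(P + 435) = (-299 + 197)*(143 + 435) = -102*578 = -58956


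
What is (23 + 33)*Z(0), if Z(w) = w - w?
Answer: 0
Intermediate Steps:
Z(w) = 0
(23 + 33)*Z(0) = (23 + 33)*0 = 56*0 = 0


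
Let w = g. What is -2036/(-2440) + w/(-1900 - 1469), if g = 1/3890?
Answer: 333532654/399715005 ≈ 0.83443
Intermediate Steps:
g = 1/3890 ≈ 0.00025707
w = 1/3890 ≈ 0.00025707
-2036/(-2440) + w/(-1900 - 1469) = -2036/(-2440) + 1/(3890*(-1900 - 1469)) = -2036*(-1/2440) + (1/3890)/(-3369) = 509/610 + (1/3890)*(-1/3369) = 509/610 - 1/13105410 = 333532654/399715005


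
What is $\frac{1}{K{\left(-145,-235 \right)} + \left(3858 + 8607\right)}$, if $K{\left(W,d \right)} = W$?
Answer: $\frac{1}{12320} \approx 8.1169 \cdot 10^{-5}$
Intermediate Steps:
$\frac{1}{K{\left(-145,-235 \right)} + \left(3858 + 8607\right)} = \frac{1}{-145 + \left(3858 + 8607\right)} = \frac{1}{-145 + 12465} = \frac{1}{12320}$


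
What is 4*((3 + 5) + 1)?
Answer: 36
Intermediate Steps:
4*((3 + 5) + 1) = 4*(8 + 1) = 4*9 = 36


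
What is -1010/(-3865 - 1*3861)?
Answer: 505/3863 ≈ 0.13073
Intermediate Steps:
-1010/(-3865 - 1*3861) = -1010/(-3865 - 3861) = -1010/(-7726) = -1010*(-1/7726) = 505/3863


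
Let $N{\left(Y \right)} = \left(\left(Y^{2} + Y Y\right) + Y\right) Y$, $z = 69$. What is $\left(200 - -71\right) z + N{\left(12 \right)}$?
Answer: $22299$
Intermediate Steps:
$N{\left(Y \right)} = Y \left(Y + 2 Y^{2}\right)$ ($N{\left(Y \right)} = \left(\left(Y^{2} + Y^{2}\right) + Y\right) Y = \left(2 Y^{2} + Y\right) Y = \left(Y + 2 Y^{2}\right) Y = Y \left(Y + 2 Y^{2}\right)$)
$\left(200 - -71\right) z + N{\left(12 \right)} = \left(200 - -71\right) 69 + 12^{2} \left(1 + 2 \cdot 12\right) = \left(200 + 71\right) 69 + 144 \left(1 + 24\right) = 271 \cdot 69 + 144 \cdot 25 = 18699 + 3600 = 22299$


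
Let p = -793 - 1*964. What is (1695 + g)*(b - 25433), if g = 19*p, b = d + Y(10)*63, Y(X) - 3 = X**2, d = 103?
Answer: 597033608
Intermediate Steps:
Y(X) = 3 + X**2
b = 6592 (b = 103 + (3 + 10**2)*63 = 103 + (3 + 100)*63 = 103 + 103*63 = 103 + 6489 = 6592)
p = -1757 (p = -793 - 964 = -1757)
g = -33383 (g = 19*(-1757) = -33383)
(1695 + g)*(b - 25433) = (1695 - 33383)*(6592 - 25433) = -31688*(-18841) = 597033608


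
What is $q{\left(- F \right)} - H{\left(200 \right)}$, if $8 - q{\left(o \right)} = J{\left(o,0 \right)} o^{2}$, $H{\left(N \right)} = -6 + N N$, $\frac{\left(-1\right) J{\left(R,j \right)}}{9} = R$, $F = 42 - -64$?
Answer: $-10759130$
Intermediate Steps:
$F = 106$ ($F = 42 + 64 = 106$)
$J{\left(R,j \right)} = - 9 R$
$H{\left(N \right)} = -6 + N^{2}$
$q{\left(o \right)} = 8 + 9 o^{3}$ ($q{\left(o \right)} = 8 - - 9 o o^{2} = 8 - - 9 o^{3} = 8 + 9 o^{3}$)
$q{\left(- F \right)} - H{\left(200 \right)} = \left(8 + 9 \left(\left(-1\right) 106\right)^{3}\right) - \left(-6 + 200^{2}\right) = \left(8 + 9 \left(-106\right)^{3}\right) - \left(-6 + 40000\right) = \left(8 + 9 \left(-1191016\right)\right) - 39994 = \left(8 - 10719144\right) - 39994 = -10719136 - 39994 = -10759130$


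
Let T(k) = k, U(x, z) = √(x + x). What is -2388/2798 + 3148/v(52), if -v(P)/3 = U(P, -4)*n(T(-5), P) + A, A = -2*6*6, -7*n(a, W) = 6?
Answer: 50836879/3647193 - 5509*√26/15642 ≈ 12.143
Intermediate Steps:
U(x, z) = √2*√x (U(x, z) = √(2*x) = √2*√x)
n(a, W) = -6/7 (n(a, W) = -⅐*6 = -6/7)
A = -72 (A = -12*6 = -72)
v(P) = 216 + 18*√2*√P/7 (v(P) = -3*((√2*√P)*(-6/7) - 72) = -3*(-6*√2*√P/7 - 72) = -3*(-72 - 6*√2*√P/7) = 216 + 18*√2*√P/7)
-2388/2798 + 3148/v(52) = -2388/2798 + 3148/(216 + 18*√2*√52/7) = -2388*1/2798 + 3148/(216 + 18*√2*(2*√13)/7) = -1194/1399 + 3148/(216 + 36*√26/7)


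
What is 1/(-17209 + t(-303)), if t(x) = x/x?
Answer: -1/17208 ≈ -5.8112e-5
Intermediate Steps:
t(x) = 1
1/(-17209 + t(-303)) = 1/(-17209 + 1) = 1/(-17208) = -1/17208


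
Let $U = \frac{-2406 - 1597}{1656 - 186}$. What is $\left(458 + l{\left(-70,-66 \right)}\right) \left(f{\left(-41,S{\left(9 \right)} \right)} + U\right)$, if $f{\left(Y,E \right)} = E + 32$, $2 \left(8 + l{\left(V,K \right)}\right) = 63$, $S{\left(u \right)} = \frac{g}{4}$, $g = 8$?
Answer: $\frac{14758617}{980} \approx 15060.0$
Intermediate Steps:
$S{\left(u \right)} = 2$ ($S{\left(u \right)} = \frac{8}{4} = 8 \cdot \frac{1}{4} = 2$)
$l{\left(V,K \right)} = \frac{47}{2}$ ($l{\left(V,K \right)} = -8 + \frac{1}{2} \cdot 63 = -8 + \frac{63}{2} = \frac{47}{2}$)
$f{\left(Y,E \right)} = 32 + E$
$U = - \frac{4003}{1470} \approx -2.7231$
$\left(458 + l{\left(-70,-66 \right)}\right) \left(f{\left(-41,S{\left(9 \right)} \right)} + U\right) = \left(458 + \frac{47}{2}\right) \left(\left(32 + 2\right) - \frac{4003}{1470}\right) = \frac{963 \left(34 - \frac{4003}{1470}\right)}{2} = \frac{963}{2} \cdot \frac{45977}{1470} = \frac{14758617}{980}$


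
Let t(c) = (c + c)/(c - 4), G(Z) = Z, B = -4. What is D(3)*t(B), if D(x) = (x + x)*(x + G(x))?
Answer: 36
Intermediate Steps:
D(x) = 4*x² (D(x) = (x + x)*(x + x) = (2*x)*(2*x) = 4*x²)
t(c) = 2*c/(-4 + c) (t(c) = (2*c)/(-4 + c) = 2*c/(-4 + c))
D(3)*t(B) = (4*3²)*(2*(-4)/(-4 - 4)) = (4*9)*(2*(-4)/(-8)) = 36*(2*(-4)*(-⅛)) = 36*1 = 36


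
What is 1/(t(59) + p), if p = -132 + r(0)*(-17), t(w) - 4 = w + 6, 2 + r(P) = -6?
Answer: 1/73 ≈ 0.013699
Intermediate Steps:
r(P) = -8 (r(P) = -2 - 6 = -8)
t(w) = 10 + w (t(w) = 4 + (w + 6) = 4 + (6 + w) = 10 + w)
p = 4 (p = -132 - 8*(-17) = -132 + 136 = 4)
1/(t(59) + p) = 1/((10 + 59) + 4) = 1/(69 + 4) = 1/73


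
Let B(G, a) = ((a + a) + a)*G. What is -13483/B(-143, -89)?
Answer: -13483/38181 ≈ -0.35313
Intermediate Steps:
B(G, a) = 3*G*a (B(G, a) = (2*a + a)*G = (3*a)*G = 3*G*a)
-13483/B(-143, -89) = -13483/(3*(-143)*(-89)) = -13483/38181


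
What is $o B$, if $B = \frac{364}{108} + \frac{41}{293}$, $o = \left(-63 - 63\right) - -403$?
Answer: $\frac{7692290}{7911} \approx 972.35$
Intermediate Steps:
$o = 277$ ($o = -126 + 403 = 277$)
$B = \frac{27770}{7911}$ ($B = 364 \cdot \frac{1}{108} + 41 \cdot \frac{1}{293} = \frac{91}{27} + \frac{41}{293} = \frac{27770}{7911} \approx 3.5103$)
$o B = 277 \cdot \frac{27770}{7911} = \frac{7692290}{7911}$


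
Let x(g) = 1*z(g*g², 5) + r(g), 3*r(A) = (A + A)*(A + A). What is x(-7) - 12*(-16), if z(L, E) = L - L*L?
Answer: -353204/3 ≈ -1.1773e+5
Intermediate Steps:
r(A) = 4*A²/3 (r(A) = ((A + A)*(A + A))/3 = ((2*A)*(2*A))/3 = (4*A²)/3 = 4*A²/3)
z(L, E) = L - L²
x(g) = 4*g²/3 + g³*(1 - g³) (x(g) = 1*((g*g²)*(1 - g*g²)) + 4*g²/3 = 1*(g³*(1 - g³)) + 4*g²/3 = g³*(1 - g³) + 4*g²/3 = 4*g²/3 + g³*(1 - g³))
x(-7) - 12*(-16) = (-7)²*(4/3 - 7 - 1*(-7)⁴) - 12*(-16) = 49*(4/3 - 7 - 1*2401) - 1*(-192) = 49*(4/3 - 7 - 2401) + 192 = 49*(-7220/3) + 192 = -353780/3 + 192 = -353204/3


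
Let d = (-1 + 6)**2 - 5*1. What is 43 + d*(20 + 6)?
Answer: 563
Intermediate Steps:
d = 20 (d = 5**2 - 5 = 25 - 5 = 20)
43 + d*(20 + 6) = 43 + 20*(20 + 6) = 43 + 20*26 = 43 + 520 = 563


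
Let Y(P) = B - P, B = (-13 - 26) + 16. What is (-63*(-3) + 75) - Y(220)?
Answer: 507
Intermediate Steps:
B = -23 (B = -39 + 16 = -23)
Y(P) = -23 - P
(-63*(-3) + 75) - Y(220) = (-63*(-3) + 75) - (-23 - 1*220) = (189 + 75) - (-23 - 220) = 264 - 1*(-243) = 264 + 243 = 507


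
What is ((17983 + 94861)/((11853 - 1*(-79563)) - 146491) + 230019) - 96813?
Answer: 7336207606/55075 ≈ 1.3320e+5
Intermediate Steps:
((17983 + 94861)/((11853 - 1*(-79563)) - 146491) + 230019) - 96813 = (112844/((11853 + 79563) - 146491) + 230019) - 96813 = (112844/(91416 - 146491) + 230019) - 96813 = (112844/(-55075) + 230019) - 96813 = (112844*(-1/55075) + 230019) - 96813 = (-112844/55075 + 230019) - 96813 = 12668183581/55075 - 96813 = 7336207606/55075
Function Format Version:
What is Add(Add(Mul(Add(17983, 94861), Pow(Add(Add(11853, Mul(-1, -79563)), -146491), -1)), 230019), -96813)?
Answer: Rational(7336207606, 55075) ≈ 1.3320e+5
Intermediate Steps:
Add(Add(Mul(Add(17983, 94861), Pow(Add(Add(11853, Mul(-1, -79563)), -146491), -1)), 230019), -96813) = Add(Add(Mul(112844, Pow(Add(Add(11853, 79563), -146491), -1)), 230019), -96813) = Add(Add(Mul(112844, Pow(Add(91416, -146491), -1)), 230019), -96813) = Add(Add(Mul(112844, Pow(-55075, -1)), 230019), -96813) = Add(Add(Mul(112844, Rational(-1, 55075)), 230019), -96813) = Add(Add(Rational(-112844, 55075), 230019), -96813) = Add(Rational(12668183581, 55075), -96813) = Rational(7336207606, 55075)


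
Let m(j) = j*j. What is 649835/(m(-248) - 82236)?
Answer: -649835/20732 ≈ -31.345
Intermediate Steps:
m(j) = j²
649835/(m(-248) - 82236) = 649835/((-248)² - 82236) = 649835/(61504 - 82236) = 649835/(-20732) = 649835*(-1/20732) = -649835/20732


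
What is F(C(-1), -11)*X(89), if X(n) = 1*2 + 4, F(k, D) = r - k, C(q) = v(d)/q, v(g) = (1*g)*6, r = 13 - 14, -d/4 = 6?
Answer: -870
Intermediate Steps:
d = -24 (d = -4*6 = -24)
r = -1
v(g) = 6*g (v(g) = g*6 = 6*g)
C(q) = -144/q (C(q) = (6*(-24))/q = -144/q)
F(k, D) = -1 - k
X(n) = 6 (X(n) = 2 + 4 = 6)
F(C(-1), -11)*X(89) = (-1 - (-144)/(-1))*6 = (-1 - (-144)*(-1))*6 = (-1 - 1*144)*6 = (-1 - 144)*6 = -145*6 = -870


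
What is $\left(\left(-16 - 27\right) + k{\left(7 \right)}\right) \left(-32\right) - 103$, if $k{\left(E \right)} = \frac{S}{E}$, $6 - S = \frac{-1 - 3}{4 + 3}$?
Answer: $\frac{60905}{49} \approx 1243.0$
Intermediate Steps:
$S = \frac{46}{7}$ ($S = 6 - \frac{-1 - 3}{4 + 3} = 6 - - \frac{4}{7} = 6 + \frac{4}{7} = \frac{46}{7} \approx 6.5714$)
$k{\left(E \right)} = \frac{46}{7 E}$
$\left(\left(-16 - 27\right) + k{\left(7 \right)}\right) \left(-32\right) - 103 = \left(\left(-16 - 27\right) + \frac{46}{7 \cdot 7}\right) \left(-32\right) - 103 = \left(-43 + \frac{46}{7} \cdot \frac{1}{7}\right) \left(-32\right) - 103 = \left(-43 + \frac{46}{49}\right) \left(-32\right) - 103 = \left(- \frac{2061}{49}\right) \left(-32\right) - 103 = \frac{65952}{49} - 103 = \frac{60905}{49}$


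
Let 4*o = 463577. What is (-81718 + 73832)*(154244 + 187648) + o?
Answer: -10784177671/4 ≈ -2.6960e+9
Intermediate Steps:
o = 463577/4 (o = (1/4)*463577 = 463577/4 ≈ 1.1589e+5)
(-81718 + 73832)*(154244 + 187648) + o = (-81718 + 73832)*(154244 + 187648) + 463577/4 = -7886*341892 + 463577/4 = -2696160312 + 463577/4 = -10784177671/4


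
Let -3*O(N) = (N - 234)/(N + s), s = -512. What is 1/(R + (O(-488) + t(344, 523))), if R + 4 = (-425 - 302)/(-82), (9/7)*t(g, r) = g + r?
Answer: 61500/41755949 ≈ 0.0014728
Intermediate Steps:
O(N) = -(-234 + N)/(3*(-512 + N)) (O(N) = -(N - 234)/(3*(N - 512)) = -(-234 + N)/(3*(-512 + N)))
t(g, r) = 7*g/9 + 7*r/9 (t(g, r) = 7*(g + r)/9 = 7*g/9 + 7*r/9)
R = 399/82 (R = -4 + (-425 - 302)/(-82) = -4 - 1/82*(-727) = -4 + 727/82 = 399/82 ≈ 4.8659)
1/(R + (O(-488) + t(344, 523))) = 1/(399/82 + ((234 - 1*(-488))/(3*(-512 - 488)) + ((7/9)*344 + (7/9)*523))) = 1/(399/82 + ((⅓)*(234 + 488)/(-1000) + (2408/9 + 3661/9))) = 1/(399/82 + ((⅓)*(-1/1000)*722 + 2023/3)) = 1/(399/82 + (-361/1500 + 2023/3)) = 1/(399/82 + 1011139/1500) = 1/(41755949/61500) = 61500/41755949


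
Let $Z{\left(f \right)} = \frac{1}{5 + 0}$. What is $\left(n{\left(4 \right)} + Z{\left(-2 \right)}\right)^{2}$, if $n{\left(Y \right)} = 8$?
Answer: $\frac{1681}{25} \approx 67.24$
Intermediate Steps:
$Z{\left(f \right)} = \frac{1}{5}$
$\left(n{\left(4 \right)} + Z{\left(-2 \right)}\right)^{2} = \left(8 + \frac{1}{5}\right)^{2} = \left(\frac{41}{5}\right)^{2} = \frac{1681}{25}$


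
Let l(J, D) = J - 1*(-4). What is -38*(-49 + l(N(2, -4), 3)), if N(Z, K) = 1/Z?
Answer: 1691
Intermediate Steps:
l(J, D) = 4 + J (l(J, D) = J + 4 = 4 + J)
-38*(-49 + l(N(2, -4), 3)) = -38*(-49 + (4 + 1/2)) = -38*(-49 + (4 + ½)) = -38*(-49 + 9/2) = -38*(-89/2) = 1691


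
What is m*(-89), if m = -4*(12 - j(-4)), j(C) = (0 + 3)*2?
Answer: 2136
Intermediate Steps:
j(C) = 6 (j(C) = 3*2 = 6)
m = -24 (m = -4*(12 - 1*6) = -4*(12 - 6) = -4*6 = -24)
m*(-89) = -24*(-89) = 2136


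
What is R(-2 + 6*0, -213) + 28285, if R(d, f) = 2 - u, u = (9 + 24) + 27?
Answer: 28227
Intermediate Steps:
u = 60 (u = 33 + 27 = 60)
R(d, f) = -58 (R(d, f) = 2 - 1*60 = 2 - 60 = -58)
R(-2 + 6*0, -213) + 28285 = -58 + 28285 = 28227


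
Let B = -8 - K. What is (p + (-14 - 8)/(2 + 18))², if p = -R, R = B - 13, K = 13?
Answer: 108241/100 ≈ 1082.4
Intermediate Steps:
B = -21 (B = -8 - 1*13 = -8 - 13 = -21)
R = -34 (R = -21 - 13 = -34)
p = 34 (p = -1*(-34) = 34)
(p + (-14 - 8)/(2 + 18))² = (34 + (-14 - 8)/(2 + 18))² = (34 - 22/20)² = (34 - 22*1/20)² = (34 - 11/10)² = (329/10)² = 108241/100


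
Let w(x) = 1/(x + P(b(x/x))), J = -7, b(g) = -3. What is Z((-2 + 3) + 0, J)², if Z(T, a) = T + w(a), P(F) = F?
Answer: 81/100 ≈ 0.81000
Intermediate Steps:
w(x) = 1/(-3 + x) (w(x) = 1/(x - 3) = 1/(-3 + x))
Z(T, a) = T + 1/(-3 + a)
Z((-2 + 3) + 0, J)² = ((1 + ((-2 + 3) + 0)*(-3 - 7))/(-3 - 7))² = ((1 + (1 + 0)*(-10))/(-10))² = (-(1 + 1*(-10))/10)² = (-(1 - 10)/10)² = (-⅒*(-9))² = (9/10)² = 81/100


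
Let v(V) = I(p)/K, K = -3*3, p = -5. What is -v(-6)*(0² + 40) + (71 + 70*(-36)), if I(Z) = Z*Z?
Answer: -21041/9 ≈ -2337.9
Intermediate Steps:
I(Z) = Z²
K = -9
v(V) = -25/9 (v(V) = (-5)²/(-9) = 25*(-⅑) = -25/9)
-v(-6)*(0² + 40) + (71 + 70*(-36)) = -(-25)*(0² + 40)/9 + (71 + 70*(-36)) = -(-25)*(0 + 40)/9 + (71 - 2520) = -(-25)*40/9 - 2449 = -1*(-1000/9) - 2449 = 1000/9 - 2449 = -21041/9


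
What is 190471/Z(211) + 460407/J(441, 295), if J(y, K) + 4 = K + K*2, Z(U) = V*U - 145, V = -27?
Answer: 2521892743/5146802 ≈ 489.99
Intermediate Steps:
Z(U) = -145 - 27*U (Z(U) = -27*U - 145 = -145 - 27*U)
J(y, K) = -4 + 3*K (J(y, K) = -4 + (K + K*2) = -4 + (K + 2*K) = -4 + 3*K)
190471/Z(211) + 460407/J(441, 295) = 190471/(-145 - 27*211) + 460407/(-4 + 3*295) = 190471/(-145 - 5697) + 460407/(-4 + 885) = 190471/(-5842) + 460407/881 = 190471*(-1/5842) + 460407*(1/881) = -190471/5842 + 460407/881 = 2521892743/5146802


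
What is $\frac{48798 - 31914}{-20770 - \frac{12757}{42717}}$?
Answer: $- \frac{721233828}{887244847} \approx -0.81289$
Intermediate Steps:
$\frac{48798 - 31914}{-20770 - \frac{12757}{42717}} = \frac{16884}{-20770 - \frac{12757}{42717}} = \frac{16884}{- \frac{887244847}{42717}} = 16884 \left(- \frac{42717}{887244847}\right) = - \frac{721233828}{887244847}$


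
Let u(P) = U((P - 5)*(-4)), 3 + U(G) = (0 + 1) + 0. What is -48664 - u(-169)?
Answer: -48662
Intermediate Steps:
U(G) = -2 (U(G) = -3 + ((0 + 1) + 0) = -3 + (1 + 0) = -3 + 1 = -2)
u(P) = -2
-48664 - u(-169) = -48664 - 1*(-2) = -48664 + 2 = -48662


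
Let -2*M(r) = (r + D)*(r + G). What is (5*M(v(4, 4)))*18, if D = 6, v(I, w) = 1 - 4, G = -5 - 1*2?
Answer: 1350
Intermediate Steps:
G = -7 (G = -5 - 2 = -7)
v(I, w) = -3
M(r) = -(-7 + r)*(6 + r)/2 (M(r) = -(r + 6)*(r - 7)/2 = -(6 + r)*(-7 + r)/2 = -(-7 + r)*(6 + r)/2)
(5*M(v(4, 4)))*18 = (5*(21 + (1/2)*(-3) - 1/2*(-3)**2))*18 = (5*(21 - 3/2 - 1/2*9))*18 = (5*(21 - 3/2 - 9/2))*18 = (5*15)*18 = 75*18 = 1350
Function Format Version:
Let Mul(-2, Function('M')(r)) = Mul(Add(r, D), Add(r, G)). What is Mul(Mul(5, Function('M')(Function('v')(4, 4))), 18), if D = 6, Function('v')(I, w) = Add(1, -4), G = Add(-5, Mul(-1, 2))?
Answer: 1350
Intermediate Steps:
G = -7 (G = Add(-5, -2) = -7)
Function('v')(I, w) = -3
Function('M')(r) = Mul(Rational(-1, 2), Add(-7, r), Add(6, r)) (Function('M')(r) = Mul(Rational(-1, 2), Mul(Add(r, 6), Add(r, -7))) = Mul(Rational(-1, 2), Mul(Add(6, r), Add(-7, r))) = Mul(Rational(-1, 2), Mul(Add(-7, r), Add(6, r))) = Mul(Rational(-1, 2), Add(-7, r), Add(6, r)))
Mul(Mul(5, Function('M')(Function('v')(4, 4))), 18) = Mul(Mul(5, Add(21, Mul(Rational(1, 2), -3), Mul(Rational(-1, 2), Pow(-3, 2)))), 18) = Mul(Mul(5, Add(21, Rational(-3, 2), Mul(Rational(-1, 2), 9))), 18) = Mul(Mul(5, Add(21, Rational(-3, 2), Rational(-9, 2))), 18) = Mul(Mul(5, 15), 18) = Mul(75, 18) = 1350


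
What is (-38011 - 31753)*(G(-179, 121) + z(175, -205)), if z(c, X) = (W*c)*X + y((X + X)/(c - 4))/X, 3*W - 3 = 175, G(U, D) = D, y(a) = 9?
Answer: 91321380310568/615 ≈ 1.4849e+11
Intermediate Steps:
W = 178/3 (W = 1 + (1/3)*175 = 1 + 175/3 = 178/3 ≈ 59.333)
z(c, X) = 9/X + 178*X*c/3 (z(c, X) = (178*c/3)*X + 9/X = 178*X*c/3 + 9/X = 9/X + 178*X*c/3)
(-38011 - 31753)*(G(-179, 121) + z(175, -205)) = (-38011 - 31753)*(121 + (9/(-205) + (178/3)*(-205)*175)) = -69764*(121 + (9*(-1/205) - 6385750/3)) = -69764*(121 + (-9/205 - 6385750/3)) = -69764*(121 - 1309078777/615) = -69764*(-1309004362/615) = 91321380310568/615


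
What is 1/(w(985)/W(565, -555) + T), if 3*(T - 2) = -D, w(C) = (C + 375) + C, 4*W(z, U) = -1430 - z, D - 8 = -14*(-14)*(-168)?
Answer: 19/208442 ≈ 9.1152e-5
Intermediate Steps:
D = -32920 (D = 8 - 14*(-14)*(-168) = 8 + 196*(-168) = 8 - 32928 = -32920)
W(z, U) = -715/2 - z/4 (W(z, U) = (-1430 - z)/4 = -715/2 - z/4)
w(C) = 375 + 2*C (w(C) = (375 + C) + C = 375 + 2*C)
T = 32926/3 (T = 2 + (-1*(-32920))/3 = 2 + (⅓)*32920 = 2 + 32920/3 = 32926/3 ≈ 10975.)
1/(w(985)/W(565, -555) + T) = 1/((375 + 2*985)/(-715/2 - ¼*565) + 32926/3) = 1/((375 + 1970)/(-715/2 - 565/4) + 32926/3) = 1/(2345/(-1995/4) + 32926/3) = 1/(2345*(-4/1995) + 32926/3) = 1/(-268/57 + 32926/3) = 1/(208442/19) = 19/208442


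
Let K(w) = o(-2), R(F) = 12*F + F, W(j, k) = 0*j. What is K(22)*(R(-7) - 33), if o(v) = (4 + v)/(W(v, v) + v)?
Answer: 124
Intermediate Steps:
W(j, k) = 0
o(v) = (4 + v)/v (o(v) = (4 + v)/(0 + v) = (4 + v)/v)
R(F) = 13*F
K(w) = -1 (K(w) = (4 - 2)/(-2) = -½*2 = -1)
K(22)*(R(-7) - 33) = -(13*(-7) - 33) = -(-91 - 33) = -1*(-124) = 124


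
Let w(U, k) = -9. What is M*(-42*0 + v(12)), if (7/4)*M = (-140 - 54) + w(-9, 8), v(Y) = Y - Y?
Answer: 0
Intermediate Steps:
v(Y) = 0
M = -116 (M = 4*((-140 - 54) - 9)/7 = 4*(-194 - 9)/7 = (4/7)*(-203) = -116)
M*(-42*0 + v(12)) = -116*(-42*0 + 0) = -116*(0 + 0) = -116*0 = 0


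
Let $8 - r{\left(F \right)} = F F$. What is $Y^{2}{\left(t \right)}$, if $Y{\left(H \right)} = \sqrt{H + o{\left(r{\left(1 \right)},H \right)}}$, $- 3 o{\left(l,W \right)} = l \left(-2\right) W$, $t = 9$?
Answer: $51$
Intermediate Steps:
$r{\left(F \right)} = 8 - F^{2}$ ($r{\left(F \right)} = 8 - F F = 8 - F^{2}$)
$o{\left(l,W \right)} = \frac{2 W l}{3}$ ($o{\left(l,W \right)} = - \frac{l \left(-2\right) W}{3} = - \frac{- 2 l W}{3} = - \frac{\left(-2\right) W l}{3} = \frac{2 W l}{3}$)
$Y{\left(H \right)} = \frac{\sqrt{51} \sqrt{H}}{3}$ ($Y{\left(H \right)} = \sqrt{H + \frac{2 H \left(8 - 1^{2}\right)}{3}} = \sqrt{H + \frac{2 H \left(8 - 1\right)}{3}} = \sqrt{H + \frac{2}{3} H 7} = \sqrt{H + \frac{14 H}{3}} = \sqrt{\frac{17 H}{3}} = \frac{\sqrt{51} \sqrt{H}}{3}$)
$Y^{2}{\left(t \right)} = \left(\frac{\sqrt{51} \sqrt{9}}{3}\right)^{2} = \left(\frac{1}{3} \sqrt{51} \cdot 3\right)^{2} = \left(\sqrt{51}\right)^{2} = 51$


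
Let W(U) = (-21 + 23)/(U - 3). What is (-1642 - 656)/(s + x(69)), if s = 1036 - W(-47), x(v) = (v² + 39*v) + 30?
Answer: -57450/212951 ≈ -0.26978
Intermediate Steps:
W(U) = 2/(-3 + U)
x(v) = 30 + v² + 39*v
s = 25901/25 (s = 1036 - 2/(-3 - 47) = 1036 - 2/(-50) = 1036 - 2*(-1)/50 = 1036 - 1*(-1/25) = 1036 + 1/25 = 25901/25 ≈ 1036.0)
(-1642 - 656)/(s + x(69)) = (-1642 - 656)/(25901/25 + (30 + 69² + 39*69)) = -2298/(25901/25 + (30 + 4761 + 2691)) = -2298/(25901/25 + 7482) = -2298/212951/25 = -2298*25/212951 = -57450/212951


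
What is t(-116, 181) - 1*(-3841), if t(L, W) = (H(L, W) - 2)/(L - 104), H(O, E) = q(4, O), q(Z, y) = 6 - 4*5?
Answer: 211259/55 ≈ 3841.1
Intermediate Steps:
q(Z, y) = -14 (q(Z, y) = 6 - 20 = -14)
H(O, E) = -14
t(L, W) = -16/(-104 + L) (t(L, W) = (-14 - 2)/(L - 104) = -16/(-104 + L))
t(-116, 181) - 1*(-3841) = -16/(-104 - 116) - 1*(-3841) = -16/(-220) + 3841 = -16*(-1/220) + 3841 = 4/55 + 3841 = 211259/55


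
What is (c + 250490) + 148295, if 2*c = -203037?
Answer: 594533/2 ≈ 2.9727e+5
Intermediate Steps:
c = -203037/2 (c = (½)*(-203037) = -203037/2 ≈ -1.0152e+5)
(c + 250490) + 148295 = (-203037/2 + 250490) + 148295 = 297943/2 + 148295 = 594533/2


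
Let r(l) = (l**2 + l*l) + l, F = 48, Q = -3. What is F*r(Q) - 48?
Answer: 672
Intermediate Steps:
r(l) = l + 2*l**2 (r(l) = (l**2 + l**2) + l = 2*l**2 + l = l + 2*l**2)
F*r(Q) - 48 = 48*(-3*(1 + 2*(-3))) - 48 = 48*(-3*(1 - 6)) - 48 = 48*(-3*(-5)) - 48 = 48*15 - 48 = 720 - 48 = 672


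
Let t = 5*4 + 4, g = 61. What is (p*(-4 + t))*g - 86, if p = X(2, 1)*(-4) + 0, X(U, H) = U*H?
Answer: -9846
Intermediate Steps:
X(U, H) = H*U
p = -8 (p = (1*2)*(-4) + 0 = 2*(-4) + 0 = -8 + 0 = -8)
t = 24 (t = 20 + 4 = 24)
(p*(-4 + t))*g - 86 = -8*(-4 + 24)*61 - 86 = -8*20*61 - 86 = -160*61 - 86 = -9760 - 86 = -9846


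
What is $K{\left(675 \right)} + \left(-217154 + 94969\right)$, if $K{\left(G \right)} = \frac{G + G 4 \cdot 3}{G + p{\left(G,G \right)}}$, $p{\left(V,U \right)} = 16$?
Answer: $- \frac{84421060}{691} \approx -1.2217 \cdot 10^{5}$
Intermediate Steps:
$K{\left(G \right)} = \frac{13 G}{16 + G}$ ($K{\left(G \right)} = \frac{G + G 4 \cdot 3}{G + 16} = \frac{G + 4 G 3}{16 + G} = \frac{G + 12 G}{16 + G} = \frac{13 G}{16 + G}$)
$K{\left(675 \right)} + \left(-217154 + 94969\right) = 13 \cdot 675 \frac{1}{16 + 675} + \left(-217154 + 94969\right) = 13 \cdot 675 \cdot \frac{1}{691} - 122185 = \frac{8775}{691} - 122185 = - \frac{84421060}{691}$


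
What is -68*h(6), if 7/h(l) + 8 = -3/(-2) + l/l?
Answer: 952/11 ≈ 86.545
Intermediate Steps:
h(l) = -14/11 (h(l) = 7/(-8 + (-3/(-2) + l/l)) = 7/(-8 + (-3*(-½) + 1)) = 7/(-8 + (3/2 + 1)) = 7/(-8 + 5/2) = 7/(-11/2) = 7*(-2/11) = -14/11)
-68*h(6) = -68*(-14/11) = 952/11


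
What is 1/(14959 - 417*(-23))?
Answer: 1/24550 ≈ 4.0733e-5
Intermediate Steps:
1/(14959 - 417*(-23)) = 1/(14959 + 9591) = 1/24550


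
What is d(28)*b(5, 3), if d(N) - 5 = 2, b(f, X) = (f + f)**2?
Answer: 700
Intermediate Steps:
b(f, X) = 4*f**2 (b(f, X) = (2*f)**2 = 4*f**2)
d(N) = 7 (d(N) = 5 + 2 = 7)
d(28)*b(5, 3) = 7*(4*5**2) = 7*(4*25) = 7*100 = 700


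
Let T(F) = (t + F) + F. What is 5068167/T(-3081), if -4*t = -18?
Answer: -3378778/4105 ≈ -823.09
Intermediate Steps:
t = 9/2 (t = -¼*(-18) = 9/2 ≈ 4.5000)
T(F) = 9/2 + 2*F (T(F) = (9/2 + F) + F = 9/2 + 2*F)
5068167/T(-3081) = 5068167/(9/2 + 2*(-3081)) = 5068167/(9/2 - 6162) = 5068167/(-12315/2) = 5068167*(-2/12315) = -3378778/4105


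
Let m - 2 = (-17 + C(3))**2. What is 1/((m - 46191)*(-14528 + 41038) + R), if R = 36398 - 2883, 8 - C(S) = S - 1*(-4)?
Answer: -1/1217650315 ≈ -8.2125e-10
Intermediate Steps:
C(S) = 4 - S (C(S) = 8 - (S - 1*(-4)) = 8 - (S + 4) = 8 - (4 + S) = 8 + (-4 - S) = 4 - S)
R = 33515
m = 258 (m = 2 + (-17 + (4 - 1*3))**2 = 2 + (-17 + (4 - 3))**2 = 2 + (-17 + 1)**2 = 2 + (-16)**2 = 2 + 256 = 258)
1/((m - 46191)*(-14528 + 41038) + R) = 1/((258 - 46191)*(-14528 + 41038) + 33515) = 1/(-45933*26510 + 33515) = 1/(-1217683830 + 33515) = 1/(-1217650315) = -1/1217650315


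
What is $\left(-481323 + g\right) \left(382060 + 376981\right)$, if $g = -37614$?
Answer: $-393894459417$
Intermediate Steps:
$\left(-481323 + g\right) \left(382060 + 376981\right) = \left(-481323 - 37614\right) \left(382060 + 376981\right) = \left(-518937\right) 759041 = -393894459417$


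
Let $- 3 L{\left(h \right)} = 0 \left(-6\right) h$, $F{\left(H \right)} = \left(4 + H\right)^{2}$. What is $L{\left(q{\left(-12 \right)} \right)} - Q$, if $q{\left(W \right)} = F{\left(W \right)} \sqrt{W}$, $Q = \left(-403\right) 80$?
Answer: $32240$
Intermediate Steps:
$Q = -32240$
$q{\left(W \right)} = \sqrt{W} \left(4 + W\right)^{2}$ ($q{\left(W \right)} = \left(4 + W\right)^{2} \sqrt{W} = \sqrt{W} \left(4 + W\right)^{2}$)
$L{\left(h \right)} = 0$ ($L{\left(h \right)} = - \frac{0 \left(-6\right) h}{3} = - \frac{0 h}{3} = \left(- \frac{1}{3}\right) 0 = 0$)
$L{\left(q{\left(-12 \right)} \right)} - Q = 0 - -32240 = 0 + 32240 = 32240$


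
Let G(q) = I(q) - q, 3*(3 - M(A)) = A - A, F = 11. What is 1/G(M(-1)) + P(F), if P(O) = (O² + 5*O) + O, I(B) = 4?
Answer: 188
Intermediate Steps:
M(A) = 3 (M(A) = 3 - (A - A)/3 = 3 - ⅓*0 = 3 + 0 = 3)
P(O) = O² + 6*O
G(q) = 4 - q
1/G(M(-1)) + P(F) = 1/(4 - 1*3) + 11*(6 + 11) = 1/(4 - 3) + 11*17 = 1/1 + 187 = 1 + 187 = 188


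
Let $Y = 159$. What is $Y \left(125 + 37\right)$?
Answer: $25758$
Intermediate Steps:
$Y \left(125 + 37\right) = 159 \left(125 + 37\right) = 159 \cdot 162 = 25758$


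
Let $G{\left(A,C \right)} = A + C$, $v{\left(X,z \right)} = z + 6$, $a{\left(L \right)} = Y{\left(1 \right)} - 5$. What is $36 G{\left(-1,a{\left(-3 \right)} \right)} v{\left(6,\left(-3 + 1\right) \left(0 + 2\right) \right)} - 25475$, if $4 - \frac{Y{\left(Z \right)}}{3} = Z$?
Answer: $-25259$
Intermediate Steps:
$Y{\left(Z \right)} = 12 - 3 Z$
$a{\left(L \right)} = 4$ ($a{\left(L \right)} = \left(12 - 3\right) - 5 = 9 - 5 = 4$)
$v{\left(X,z \right)} = 6 + z$
$36 G{\left(-1,a{\left(-3 \right)} \right)} v{\left(6,\left(-3 + 1\right) \left(0 + 2\right) \right)} - 25475 = 36 \left(-1 + 4\right) \left(6 + \left(-3 + 1\right) \left(0 + 2\right)\right) - 25475 = 36 \cdot 3 \left(6 - 4\right) - 25475 = 108 \left(6 - 4\right) - 25475 = 108 \cdot 2 - 25475 = 216 - 25475 = -25259$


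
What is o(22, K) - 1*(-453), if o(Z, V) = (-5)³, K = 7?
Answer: 328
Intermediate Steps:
o(Z, V) = -125
o(22, K) - 1*(-453) = -125 - 1*(-453) = -125 + 453 = 328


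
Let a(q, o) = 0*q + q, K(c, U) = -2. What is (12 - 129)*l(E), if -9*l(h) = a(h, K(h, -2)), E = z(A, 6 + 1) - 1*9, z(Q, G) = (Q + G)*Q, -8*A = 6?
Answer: -2847/16 ≈ -177.94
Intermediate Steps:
A = -3/4 (A = -1/8*6 = -3/4 ≈ -0.75000)
z(Q, G) = Q*(G + Q) (z(Q, G) = (G + Q)*Q = Q*(G + Q))
E = -219/16 (E = -3*((6 + 1) - 3/4)/4 - 1*9 = -3*(7 - 3/4)/4 - 9 = -3/4*25/4 - 9 = -75/16 - 9 = -219/16 ≈ -13.688)
a(q, o) = q (a(q, o) = 0 + q = q)
l(h) = -h/9
(12 - 129)*l(E) = (12 - 129)*(-1/9*(-219/16)) = -117*73/48 = -2847/16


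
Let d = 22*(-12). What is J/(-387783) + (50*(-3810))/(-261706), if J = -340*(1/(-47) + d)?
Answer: 1183930887070/2384900738253 ≈ 0.49643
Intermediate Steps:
d = -264
J = 4219060/47 (J = -340*(1/(-47) - 264) = -340*(-1/47 - 264) = -340*(-12409/47) = 4219060/47 ≈ 89767.)
J/(-387783) + (50*(-3810))/(-261706) = (4219060/47)/(-387783) + (50*(-3810))/(-261706) = (4219060/47)*(-1/387783) - 190500*(-1/261706) = -4219060/18225801 + 95250/130853 = 1183930887070/2384900738253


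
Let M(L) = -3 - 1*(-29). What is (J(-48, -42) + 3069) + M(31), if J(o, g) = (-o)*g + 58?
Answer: 1137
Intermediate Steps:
J(o, g) = 58 - g*o (J(o, g) = -g*o + 58 = 58 - g*o)
M(L) = 26 (M(L) = -3 + 29 = 26)
(J(-48, -42) + 3069) + M(31) = ((58 - 1*(-42)*(-48)) + 3069) + 26 = ((58 - 2016) + 3069) + 26 = (-1958 + 3069) + 26 = 1111 + 26 = 1137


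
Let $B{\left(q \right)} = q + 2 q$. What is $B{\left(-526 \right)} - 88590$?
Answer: $-90168$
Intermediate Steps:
$B{\left(q \right)} = 3 q$
$B{\left(-526 \right)} - 88590 = 3 \left(-526\right) - 88590 = -1578 - 88590 = -90168$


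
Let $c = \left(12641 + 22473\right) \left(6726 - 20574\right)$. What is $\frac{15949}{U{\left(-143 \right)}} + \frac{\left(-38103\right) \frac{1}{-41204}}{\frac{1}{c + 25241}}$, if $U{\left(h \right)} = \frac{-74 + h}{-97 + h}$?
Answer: $- \frac{4020190956419241}{8941268} \approx -4.4962 \cdot 10^{8}$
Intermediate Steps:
$U{\left(h \right)} = \frac{-74 + h}{-97 + h}$
$c = -486258672$ ($c = 35114 \left(-13848\right) = -486258672$)
$\frac{15949}{U{\left(-143 \right)}} + \frac{\left(-38103\right) \frac{1}{-41204}}{\frac{1}{c + 25241}} = \frac{15949}{\frac{1}{-97 - 143} \left(-74 - 143\right)} + \frac{\left(-38103\right) \frac{1}{-41204}}{\frac{1}{-486258672 + 25241}} = \frac{15949}{\frac{1}{-240} \left(-217\right)} + \frac{\left(-38103\right) \left(- \frac{1}{41204}\right)}{\frac{1}{-486233431}} = \frac{15949}{\left(- \frac{1}{240}\right) \left(-217\right)} + \frac{38103}{41204 \left(- \frac{1}{486233431}\right)} = \frac{15949}{\frac{217}{240}} + \frac{38103}{41204} \left(-486233431\right) = 15949 \cdot \frac{240}{217} - \frac{18526952421393}{41204} = \frac{3827760}{217} - \frac{18526952421393}{41204} = - \frac{4020190956419241}{8941268}$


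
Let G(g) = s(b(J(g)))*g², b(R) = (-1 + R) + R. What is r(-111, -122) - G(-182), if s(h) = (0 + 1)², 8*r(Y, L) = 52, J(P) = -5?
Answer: -66235/2 ≈ -33118.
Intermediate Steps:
b(R) = -1 + 2*R
r(Y, L) = 13/2 (r(Y, L) = (⅛)*52 = 13/2)
s(h) = 1 (s(h) = 1² = 1)
G(g) = g² (G(g) = 1*g² = g²)
r(-111, -122) - G(-182) = 13/2 - 1*(-182)² = 13/2 - 1*33124 = 13/2 - 33124 = -66235/2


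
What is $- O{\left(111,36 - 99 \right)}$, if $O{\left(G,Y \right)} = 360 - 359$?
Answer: $-1$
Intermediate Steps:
$O{\left(G,Y \right)} = 1$ ($O{\left(G,Y \right)} = 360 - 359 = 1$)
$- O{\left(111,36 - 99 \right)} = \left(-1\right) 1 = -1$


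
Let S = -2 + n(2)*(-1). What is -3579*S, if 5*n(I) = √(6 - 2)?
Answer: 42948/5 ≈ 8589.6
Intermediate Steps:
n(I) = ⅖ (n(I) = √(6 - 2)/5 = √4/5 = (⅕)*2 = ⅖)
S = -12/5 (S = -2 + (⅖)*(-1) = -2 - ⅖ = -12/5 ≈ -2.4000)
-3579*S = -3579*(-12/5) = 42948/5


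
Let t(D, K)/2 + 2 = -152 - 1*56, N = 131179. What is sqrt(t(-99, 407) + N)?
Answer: sqrt(130759) ≈ 361.61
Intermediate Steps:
t(D, K) = -420 (t(D, K) = -4 + 2*(-152 - 1*56) = -4 + 2*(-152 - 56) = -4 + 2*(-208) = -4 - 416 = -420)
sqrt(t(-99, 407) + N) = sqrt(-420 + 131179) = sqrt(130759)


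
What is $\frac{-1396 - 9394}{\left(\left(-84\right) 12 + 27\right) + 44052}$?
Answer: $- \frac{10790}{43071} \approx -0.25052$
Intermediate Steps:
$\frac{-1396 - 9394}{\left(\left(-84\right) 12 + 27\right) + 44052} = - \frac{10790}{\left(-1008 + 27\right) + 44052} = - \frac{10790}{-981 + 44052} = - \frac{10790}{43071}$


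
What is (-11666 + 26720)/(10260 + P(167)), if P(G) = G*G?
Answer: 15054/38149 ≈ 0.39461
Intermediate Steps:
P(G) = G²
(-11666 + 26720)/(10260 + P(167)) = (-11666 + 26720)/(10260 + 167²) = 15054/(10260 + 27889) = 15054/38149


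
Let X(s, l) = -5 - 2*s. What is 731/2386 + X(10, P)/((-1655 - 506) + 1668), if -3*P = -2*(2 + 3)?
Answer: 420033/1176298 ≈ 0.35708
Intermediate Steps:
P = 10/3 (P = -(-2)*(2 + 3)/3 = -(-2)*5/3 = -1/3*(-10) = 10/3 ≈ 3.3333)
731/2386 + X(10, P)/((-1655 - 506) + 1668) = 731/2386 + (-5 - 2*10)/((-1655 - 506) + 1668) = 731*(1/2386) + (-5 - 20)/(-2161 + 1668) = 731/2386 - 25/(-493) = 731/2386 - 25*(-1/493) = 731/2386 + 25/493 = 420033/1176298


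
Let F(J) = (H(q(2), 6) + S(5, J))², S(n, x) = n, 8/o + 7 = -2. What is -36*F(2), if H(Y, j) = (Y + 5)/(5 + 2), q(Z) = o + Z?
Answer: -547600/441 ≈ -1241.7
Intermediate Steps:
o = -8/9 (o = 8/(-7 - 2) = 8/(-9) = 8*(-⅑) = -8/9 ≈ -0.88889)
q(Z) = -8/9 + Z
H(Y, j) = 5/7 + Y/7 (H(Y, j) = (5 + Y)/7 = (5 + Y)*(⅐) = 5/7 + Y/7)
F(J) = 136900/3969 (F(J) = ((5/7 + (-8/9 + 2)/7) + 5)² = ((5/7 + (⅐)*(10/9)) + 5)² = ((5/7 + 10/63) + 5)² = (55/63 + 5)² = (370/63)² = 136900/3969)
-36*F(2) = -36*136900/3969 = -547600/441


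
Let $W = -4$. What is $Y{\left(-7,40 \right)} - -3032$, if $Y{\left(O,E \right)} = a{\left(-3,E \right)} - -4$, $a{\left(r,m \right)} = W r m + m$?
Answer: $3556$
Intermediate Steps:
$a{\left(r,m \right)} = m - 4 m r$ ($a{\left(r,m \right)} = - 4 r m + m = - 4 m r + m = m - 4 m r$)
$Y{\left(O,E \right)} = 4 + 13 E$ ($Y{\left(O,E \right)} = E \left(1 - -12\right) - -4 = E \left(1 + 12\right) + 4 = E 13 + 4 = 13 E + 4 = 4 + 13 E$)
$Y{\left(-7,40 \right)} - -3032 = \left(4 + 13 \cdot 40\right) - -3032 = \left(4 + 520\right) + 3032 = 524 + 3032 = 3556$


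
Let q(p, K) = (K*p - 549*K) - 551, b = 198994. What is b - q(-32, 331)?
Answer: 391856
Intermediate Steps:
q(p, K) = -551 - 549*K + K*p (q(p, K) = (-549*K + K*p) - 551 = -551 - 549*K + K*p)
b - q(-32, 331) = 198994 - (-551 - 549*331 + 331*(-32)) = 198994 - (-551 - 181719 - 10592) = 198994 - 1*(-192862) = 198994 + 192862 = 391856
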